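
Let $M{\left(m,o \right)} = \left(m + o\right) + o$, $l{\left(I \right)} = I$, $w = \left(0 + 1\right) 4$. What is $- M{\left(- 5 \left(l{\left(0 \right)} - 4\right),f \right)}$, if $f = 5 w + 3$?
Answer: $-66$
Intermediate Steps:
$w = 4$ ($w = 1 \cdot 4 = 4$)
$f = 23$ ($f = 5 \cdot 4 + 3 = 20 + 3 = 23$)
$M{\left(m,o \right)} = m + 2 o$
$- M{\left(- 5 \left(l{\left(0 \right)} - 4\right),f \right)} = - (- 5 \left(0 - 4\right) + 2 \cdot 23) = - (\left(-5\right) \left(-4\right) + 46) = - (20 + 46) = \left(-1\right) 66 = -66$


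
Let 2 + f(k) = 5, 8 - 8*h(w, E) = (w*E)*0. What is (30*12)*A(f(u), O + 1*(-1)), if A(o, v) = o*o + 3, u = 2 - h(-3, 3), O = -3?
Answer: 4320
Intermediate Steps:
h(w, E) = 1 (h(w, E) = 1 - w*E*0/8 = 1 - E*w*0/8 = 1 - ⅛*0 = 1 + 0 = 1)
u = 1 (u = 2 - 1*1 = 2 - 1 = 1)
f(k) = 3 (f(k) = -2 + 5 = 3)
A(o, v) = 3 + o² (A(o, v) = o² + 3 = 3 + o²)
(30*12)*A(f(u), O + 1*(-1)) = (30*12)*(3 + 3²) = 360*(3 + 9) = 360*12 = 4320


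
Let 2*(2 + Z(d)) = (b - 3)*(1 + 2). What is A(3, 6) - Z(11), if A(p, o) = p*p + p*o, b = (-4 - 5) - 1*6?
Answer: 56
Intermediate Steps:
b = -15 (b = -9 - 6 = -15)
A(p, o) = p² + o*p
Z(d) = -29 (Z(d) = -2 + ((-15 - 3)*(1 + 2))/2 = -2 + (-18*3)/2 = -2 + (½)*(-54) = -2 - 27 = -29)
A(3, 6) - Z(11) = 3*(6 + 3) - 1*(-29) = 3*9 + 29 = 27 + 29 = 56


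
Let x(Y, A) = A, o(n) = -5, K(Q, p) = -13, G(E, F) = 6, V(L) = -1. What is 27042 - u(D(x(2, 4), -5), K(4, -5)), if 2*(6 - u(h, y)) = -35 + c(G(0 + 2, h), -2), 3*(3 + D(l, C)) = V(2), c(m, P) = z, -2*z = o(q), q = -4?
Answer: 108079/4 ≈ 27020.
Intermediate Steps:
z = 5/2 (z = -1/2*(-5) = 5/2 ≈ 2.5000)
c(m, P) = 5/2
D(l, C) = -10/3 (D(l, C) = -3 + (1/3)*(-1) = -3 - 1/3 = -10/3)
u(h, y) = 89/4 (u(h, y) = 6 - (-35 + 5/2)/2 = 6 - 1/2*(-65/2) = 6 + 65/4 = 89/4)
27042 - u(D(x(2, 4), -5), K(4, -5)) = 27042 - 1*89/4 = 27042 - 89/4 = 108079/4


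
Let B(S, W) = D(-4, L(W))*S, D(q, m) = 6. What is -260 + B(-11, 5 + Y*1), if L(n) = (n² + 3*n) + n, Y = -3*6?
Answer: -326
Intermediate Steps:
Y = -18
L(n) = n² + 4*n
B(S, W) = 6*S
-260 + B(-11, 5 + Y*1) = -260 + 6*(-11) = -260 - 66 = -326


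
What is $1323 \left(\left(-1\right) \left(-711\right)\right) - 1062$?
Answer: $939591$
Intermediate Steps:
$1323 \left(\left(-1\right) \left(-711\right)\right) - 1062 = 1323 \cdot 711 - 1062 = 940653 - 1062 = 939591$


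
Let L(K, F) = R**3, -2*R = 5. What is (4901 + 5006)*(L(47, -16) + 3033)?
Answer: 239145073/8 ≈ 2.9893e+7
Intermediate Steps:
R = -5/2 (R = -1/2*5 = -5/2 ≈ -2.5000)
L(K, F) = -125/8 (L(K, F) = (-5/2)**3 = -125/8)
(4901 + 5006)*(L(47, -16) + 3033) = (4901 + 5006)*(-125/8 + 3033) = 9907*(24139/8) = 239145073/8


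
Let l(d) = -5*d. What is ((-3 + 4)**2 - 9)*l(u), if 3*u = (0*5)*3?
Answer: 0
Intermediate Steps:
u = 0 (u = ((0*5)*3)/3 = (0*3)/3 = (1/3)*0 = 0)
((-3 + 4)**2 - 9)*l(u) = ((-3 + 4)**2 - 9)*(-5*0) = (1**2 - 9)*0 = (1 - 9)*0 = -8*0 = 0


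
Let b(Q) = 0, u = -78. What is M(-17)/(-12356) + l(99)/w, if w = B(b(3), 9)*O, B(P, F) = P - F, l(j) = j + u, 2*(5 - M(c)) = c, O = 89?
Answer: -180193/6598104 ≈ -0.027310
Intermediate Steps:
M(c) = 5 - c/2
l(j) = -78 + j (l(j) = j - 78 = -78 + j)
w = -801 (w = (0 - 1*9)*89 = (0 - 9)*89 = -9*89 = -801)
M(-17)/(-12356) + l(99)/w = (5 - 1/2*(-17))/(-12356) + (-78 + 99)/(-801) = (5 + 17/2)*(-1/12356) + 21*(-1/801) = (27/2)*(-1/12356) - 7/267 = -27/24712 - 7/267 = -180193/6598104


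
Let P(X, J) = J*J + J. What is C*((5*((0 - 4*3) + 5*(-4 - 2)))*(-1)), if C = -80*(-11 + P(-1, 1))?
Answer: 151200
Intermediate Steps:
P(X, J) = J + J**2 (P(X, J) = J**2 + J = J + J**2)
C = 720 (C = -80*(-11 + 1*(1 + 1)) = -80*(-11 + 1*2) = -80*(-11 + 2) = -80*(-9) = 720)
C*((5*((0 - 4*3) + 5*(-4 - 2)))*(-1)) = 720*((5*((0 - 4*3) + 5*(-4 - 2)))*(-1)) = 720*((5*((0 - 12) + 5*(-6)))*(-1)) = 720*((5*(-12 - 30))*(-1)) = 720*((5*(-42))*(-1)) = 720*(-210*(-1)) = 720*210 = 151200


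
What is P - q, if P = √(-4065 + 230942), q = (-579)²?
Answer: -335241 + √226877 ≈ -3.3476e+5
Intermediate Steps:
q = 335241
P = √226877 ≈ 476.32
P - q = √226877 - 1*335241 = √226877 - 335241 = -335241 + √226877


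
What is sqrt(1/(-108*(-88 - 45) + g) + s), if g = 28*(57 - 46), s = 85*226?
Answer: 3*sqrt(28717293773)/3668 ≈ 138.60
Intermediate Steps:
s = 19210
g = 308 (g = 28*11 = 308)
sqrt(1/(-108*(-88 - 45) + g) + s) = sqrt(1/(-108*(-88 - 45) + 308) + 19210) = sqrt(1/(-108*(-133) + 308) + 19210) = sqrt(1/(14364 + 308) + 19210) = sqrt(1/14672 + 19210) = sqrt(281849121/14672) = 3*sqrt(28717293773)/3668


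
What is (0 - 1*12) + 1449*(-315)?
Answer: -456447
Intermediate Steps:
(0 - 1*12) + 1449*(-315) = (0 - 12) - 456435 = -12 - 456435 = -456447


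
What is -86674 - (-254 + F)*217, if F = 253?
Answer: -86457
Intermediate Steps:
-86674 - (-254 + F)*217 = -86674 - (-254 + 253)*217 = -86674 - (-1)*217 = -86674 - 1*(-217) = -86674 + 217 = -86457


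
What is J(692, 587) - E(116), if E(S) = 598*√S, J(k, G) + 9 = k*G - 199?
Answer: 405996 - 1196*√29 ≈ 3.9956e+5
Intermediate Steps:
J(k, G) = -208 + G*k (J(k, G) = -9 + (k*G - 199) = -9 + (G*k - 199) = -9 + (-199 + G*k) = -208 + G*k)
J(692, 587) - E(116) = (-208 + 587*692) - 598*√116 = (-208 + 406204) - 598*2*√29 = 405996 - 1196*√29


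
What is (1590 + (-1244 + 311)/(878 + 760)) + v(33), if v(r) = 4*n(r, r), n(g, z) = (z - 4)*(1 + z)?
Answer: 3021253/546 ≈ 5533.4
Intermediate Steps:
n(g, z) = (1 + z)*(-4 + z) (n(g, z) = (-4 + z)*(1 + z) = (1 + z)*(-4 + z))
v(r) = -16 - 12*r + 4*r**2 (v(r) = 4*(-4 + r**2 - 3*r) = -16 - 12*r + 4*r**2)
(1590 + (-1244 + 311)/(878 + 760)) + v(33) = (1590 + (-1244 + 311)/(878 + 760)) + (-16 - 12*33 + 4*33**2) = (1590 - 933/1638) + (-16 - 396 + 4*1089) = (1590 - 933*1/1638) + (-16 - 396 + 4356) = (1590 - 311/546) + 3944 = 867829/546 + 3944 = 3021253/546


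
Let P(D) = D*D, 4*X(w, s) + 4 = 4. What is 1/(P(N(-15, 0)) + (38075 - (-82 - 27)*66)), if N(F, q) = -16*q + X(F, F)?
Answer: 1/45269 ≈ 2.2090e-5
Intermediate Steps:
X(w, s) = 0 (X(w, s) = -1 + (1/4)*4 = -1 + 1 = 0)
N(F, q) = -16*q (N(F, q) = -16*q + 0 = -16*q)
P(D) = D**2
1/(P(N(-15, 0)) + (38075 - (-82 - 27)*66)) = 1/((-16*0)**2 + (38075 - (-82 - 27)*66)) = 1/(0**2 + (38075 - (-109)*66)) = 1/(0 + (38075 - 1*(-7194))) = 1/(0 + (38075 + 7194)) = 1/(0 + 45269) = 1/45269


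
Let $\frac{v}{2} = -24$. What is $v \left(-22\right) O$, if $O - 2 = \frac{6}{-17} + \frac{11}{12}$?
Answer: $\frac{46024}{17} \approx 2707.3$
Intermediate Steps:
$O = \frac{523}{204}$ ($O = 2 + \left(\frac{6}{-17} + \frac{11}{12}\right) = 2 + \left(6 \left(- \frac{1}{17}\right) + 11 \cdot \frac{1}{12}\right) = 2 + \left(- \frac{6}{17} + \frac{11}{12}\right) = 2 + \frac{115}{204} = \frac{523}{204} \approx 2.5637$)
$v = -48$ ($v = 2 \left(-24\right) = -48$)
$v \left(-22\right) O = \left(-48\right) \left(-22\right) \frac{523}{204} = 1056 \cdot \frac{523}{204} = \frac{46024}{17}$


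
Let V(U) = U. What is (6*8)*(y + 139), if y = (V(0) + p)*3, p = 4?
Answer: 7248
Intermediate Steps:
y = 12 (y = (0 + 4)*3 = 4*3 = 12)
(6*8)*(y + 139) = (6*8)*(12 + 139) = 48*151 = 7248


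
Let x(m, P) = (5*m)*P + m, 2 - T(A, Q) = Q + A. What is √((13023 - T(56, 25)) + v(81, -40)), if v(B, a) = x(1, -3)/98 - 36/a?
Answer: √64203510/70 ≈ 114.47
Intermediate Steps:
T(A, Q) = 2 - A - Q (T(A, Q) = 2 - (Q + A) = 2 - (A + Q) = 2 + (-A - Q) = 2 - A - Q)
x(m, P) = m + 5*P*m (x(m, P) = 5*P*m + m = m + 5*P*m)
v(B, a) = -⅐ - 36/a (v(B, a) = (1*(1 + 5*(-3)))/98 - 36/a = (1*(1 - 15))*(1/98) - 36/a = (1*(-14))*(1/98) - 36/a = -14*1/98 - 36/a = -⅐ - 36/a)
√((13023 - T(56, 25)) + v(81, -40)) = √((13023 - (2 - 1*56 - 1*25)) + (⅐)*(-252 - 1*(-40))/(-40)) = √((13023 - (2 - 56 - 25)) + (⅐)*(-1/40)*(-252 + 40)) = √((13023 - 1*(-79)) + (⅐)*(-1/40)*(-212)) = √((13023 + 79) + 53/70) = √(13102 + 53/70) = √(917193/70) = √64203510/70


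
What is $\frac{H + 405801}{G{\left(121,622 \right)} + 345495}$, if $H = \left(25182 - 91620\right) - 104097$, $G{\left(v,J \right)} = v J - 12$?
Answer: $\frac{235266}{420745} \approx 0.55917$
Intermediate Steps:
$G{\left(v,J \right)} = -12 + J v$ ($G{\left(v,J \right)} = J v - 12 = -12 + J v$)
$H = -170535$ ($H = -66438 - 104097 = -170535$)
$\frac{H + 405801}{G{\left(121,622 \right)} + 345495} = \frac{-170535 + 405801}{\left(-12 + 622 \cdot 121\right) + 345495} = \frac{235266}{\left(-12 + 75262\right) + 345495} = \frac{235266}{75250 + 345495} = \frac{235266}{420745}$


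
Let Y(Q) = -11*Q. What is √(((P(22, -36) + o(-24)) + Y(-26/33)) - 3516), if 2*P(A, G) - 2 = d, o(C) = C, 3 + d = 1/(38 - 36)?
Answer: I*√127137/6 ≈ 59.427*I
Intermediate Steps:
d = -5/2 (d = -3 + 1/(38 - 36) = -3 + 1/2 = -3 + ½ = -5/2 ≈ -2.5000)
P(A, G) = -¼ (P(A, G) = 1 + (½)*(-5/2) = 1 - 5/4 = -¼)
√(((P(22, -36) + o(-24)) + Y(-26/33)) - 3516) = √(((-¼ - 24) - (-286)/33) - 3516) = √((-97/4 - (-286)/33) - 3516) = √((-97/4 - 11*(-26/33)) - 3516) = √((-97/4 + 26/3) - 3516) = √(-187/12 - 3516) = √(-42379/12) = I*√127137/6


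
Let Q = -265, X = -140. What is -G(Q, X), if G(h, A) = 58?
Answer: -58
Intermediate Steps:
-G(Q, X) = -1*58 = -58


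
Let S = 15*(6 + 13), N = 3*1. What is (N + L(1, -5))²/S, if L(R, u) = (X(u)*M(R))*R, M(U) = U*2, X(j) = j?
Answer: 49/285 ≈ 0.17193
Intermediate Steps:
N = 3
M(U) = 2*U
L(R, u) = 2*u*R² (L(R, u) = (u*(2*R))*R = (2*R*u)*R = 2*u*R²)
S = 285 (S = 15*19 = 285)
(N + L(1, -5))²/S = (3 + 2*(-5)*1²)²/285 = (3 + 2*(-5)*1)²*(1/285) = (3 - 10)²*(1/285) = (-7)²*(1/285) = 49*(1/285) = 49/285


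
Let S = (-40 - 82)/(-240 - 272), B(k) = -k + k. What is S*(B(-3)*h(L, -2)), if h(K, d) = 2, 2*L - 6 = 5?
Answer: 0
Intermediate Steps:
L = 11/2 (L = 3 + (½)*5 = 3 + 5/2 = 11/2 ≈ 5.5000)
B(k) = 0
S = 61/256 (S = -122/(-512) = -122*(-1/512) = 61/256 ≈ 0.23828)
S*(B(-3)*h(L, -2)) = 61*(0*2)/256 = (61/256)*0 = 0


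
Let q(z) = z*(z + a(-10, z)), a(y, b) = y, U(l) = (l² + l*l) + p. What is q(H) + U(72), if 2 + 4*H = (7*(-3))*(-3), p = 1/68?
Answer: 2841877/272 ≈ 10448.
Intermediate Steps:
p = 1/68 ≈ 0.014706
U(l) = 1/68 + 2*l² (U(l) = (l² + l*l) + 1/68 = (l² + l²) + 1/68 = 2*l² + 1/68 = 1/68 + 2*l²)
H = 61/4 (H = -½ + ((7*(-3))*(-3))/4 = -½ + (-21*(-3))/4 = -½ + (¼)*63 = -½ + 63/4 = 61/4 ≈ 15.250)
q(z) = z*(-10 + z) (q(z) = z*(z - 10) = z*(-10 + z))
q(H) + U(72) = 61*(-10 + 61/4)/4 + (1/68 + 2*72²) = (61/4)*(21/4) + (1/68 + 2*5184) = 1281/16 + (1/68 + 10368) = 1281/16 + 705025/68 = 2841877/272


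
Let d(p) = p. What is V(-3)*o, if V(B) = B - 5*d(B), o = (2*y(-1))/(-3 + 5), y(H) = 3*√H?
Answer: 36*I ≈ 36.0*I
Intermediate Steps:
o = 3*I (o = (2*(3*√(-1)))/(-3 + 5) = (2*(3*I))/2 = (6*I)*(½) = 3*I ≈ 3.0*I)
V(B) = -4*B (V(B) = B - 5*B = -4*B)
V(-3)*o = (-4*(-3))*(3*I) = 12*(3*I) = 36*I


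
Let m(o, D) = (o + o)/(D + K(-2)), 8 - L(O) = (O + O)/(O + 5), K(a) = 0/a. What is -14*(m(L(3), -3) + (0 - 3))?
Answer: 329/3 ≈ 109.67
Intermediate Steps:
K(a) = 0
L(O) = 8 - 2*O/(5 + O) (L(O) = 8 - (O + O)/(O + 5) = 8 - 2*O/(5 + O))
m(o, D) = 2*o/D (m(o, D) = (o + o)/(D + 0) = (2*o)/D = 2*o/D)
-14*(m(L(3), -3) + (0 - 3)) = -14*(2*(2*(20 + 3*3)/(5 + 3))/(-3) + (0 - 3)) = -14*(2*(2*(20 + 9)/8)*(-1/3) - 3) = -14*(2*(2*(1/8)*29)*(-1/3) - 3) = -14*(2*(29/4)*(-1/3) - 3) = -14*(-29/6 - 3) = -14*(-47/6) = 329/3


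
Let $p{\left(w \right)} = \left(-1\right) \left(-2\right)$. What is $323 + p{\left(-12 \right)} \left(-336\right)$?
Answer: $-349$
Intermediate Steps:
$p{\left(w \right)} = 2$
$323 + p{\left(-12 \right)} \left(-336\right) = 323 + 2 \left(-336\right) = 323 - 672 = -349$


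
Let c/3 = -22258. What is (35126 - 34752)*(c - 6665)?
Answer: -27466186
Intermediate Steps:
c = -66774 (c = 3*(-22258) = -66774)
(35126 - 34752)*(c - 6665) = (35126 - 34752)*(-66774 - 6665) = 374*(-73439) = -27466186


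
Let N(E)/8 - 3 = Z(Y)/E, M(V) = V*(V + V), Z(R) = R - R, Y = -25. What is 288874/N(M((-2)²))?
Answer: 144437/12 ≈ 12036.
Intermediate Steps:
Z(R) = 0
M(V) = 2*V² (M(V) = V*(2*V) = 2*V²)
N(E) = 24 (N(E) = 24 + 8*(0/E) = 24 + 8*0 = 24 + 0 = 24)
288874/N(M((-2)²)) = 288874/24 = 288874*(1/24) = 144437/12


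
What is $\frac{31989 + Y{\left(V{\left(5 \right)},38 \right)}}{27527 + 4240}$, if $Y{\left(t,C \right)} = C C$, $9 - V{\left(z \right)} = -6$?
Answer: $\frac{33433}{31767} \approx 1.0524$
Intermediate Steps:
$V{\left(z \right)} = 15$ ($V{\left(z \right)} = 9 - -6 = 9 + 6 = 15$)
$Y{\left(t,C \right)} = C^{2}$
$\frac{31989 + Y{\left(V{\left(5 \right)},38 \right)}}{27527 + 4240} = \frac{31989 + 38^{2}}{27527 + 4240} = \frac{31989 + 1444}{31767} = 33433 \cdot \frac{1}{31767} = \frac{33433}{31767}$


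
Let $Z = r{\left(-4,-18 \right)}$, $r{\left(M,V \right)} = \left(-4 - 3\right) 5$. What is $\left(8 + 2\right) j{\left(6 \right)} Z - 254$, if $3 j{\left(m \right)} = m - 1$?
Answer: $- \frac{2512}{3} \approx -837.33$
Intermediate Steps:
$r{\left(M,V \right)} = -35$ ($r{\left(M,V \right)} = \left(-7\right) 5 = -35$)
$Z = -35$
$j{\left(m \right)} = - \frac{1}{3} + \frac{m}{3}$ ($j{\left(m \right)} = \frac{m - 1}{3} = \frac{-1 + m}{3} = - \frac{1}{3} + \frac{m}{3}$)
$\left(8 + 2\right) j{\left(6 \right)} Z - 254 = \left(8 + 2\right) \left(- \frac{1}{3} + \frac{1}{3} \cdot 6\right) \left(-35\right) - 254 = 10 \left(- \frac{1}{3} + 2\right) \left(-35\right) - 254 = 10 \cdot \frac{5}{3} \left(-35\right) - 254 = \frac{50}{3} \left(-35\right) - 254 = - \frac{1750}{3} - 254 = - \frac{2512}{3}$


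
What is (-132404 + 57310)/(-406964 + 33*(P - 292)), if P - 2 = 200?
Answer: 37547/204967 ≈ 0.18319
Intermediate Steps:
P = 202 (P = 2 + 200 = 202)
(-132404 + 57310)/(-406964 + 33*(P - 292)) = (-132404 + 57310)/(-406964 + 33*(202 - 292)) = -75094/(-406964 + 33*(-90)) = -75094/(-406964 - 2970) = -75094/(-409934) = -75094*(-1/409934) = 37547/204967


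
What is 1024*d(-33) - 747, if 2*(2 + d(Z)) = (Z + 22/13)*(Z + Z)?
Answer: 13717009/13 ≈ 1.0552e+6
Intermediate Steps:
d(Z) = -2 + Z*(22/13 + Z) (d(Z) = -2 + ((Z + 22/13)*(Z + Z))/2 = -2 + ((Z + 22*(1/13))*(2*Z))/2 = -2 + ((Z + 22/13)*(2*Z))/2 = -2 + ((22/13 + Z)*(2*Z))/2 = -2 + (2*Z*(22/13 + Z))/2 = -2 + Z*(22/13 + Z))
1024*d(-33) - 747 = 1024*(-2 + (-33)² + (22/13)*(-33)) - 747 = 1024*(-2 + 1089 - 726/13) - 747 = 1024*(13405/13) - 747 = 13726720/13 - 747 = 13717009/13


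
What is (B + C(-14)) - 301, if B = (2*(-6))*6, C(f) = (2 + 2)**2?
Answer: -357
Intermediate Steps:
C(f) = 16 (C(f) = 4**2 = 16)
B = -72 (B = -12*6 = -72)
(B + C(-14)) - 301 = (-72 + 16) - 301 = -56 - 301 = -357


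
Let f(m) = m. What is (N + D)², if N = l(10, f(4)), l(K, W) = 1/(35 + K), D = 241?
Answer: 117635716/2025 ≈ 58092.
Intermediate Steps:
N = 1/45 (N = 1/(35 + 10) = 1/45 ≈ 0.022222)
(N + D)² = (1/45 + 241)² = (10846/45)² = 117635716/2025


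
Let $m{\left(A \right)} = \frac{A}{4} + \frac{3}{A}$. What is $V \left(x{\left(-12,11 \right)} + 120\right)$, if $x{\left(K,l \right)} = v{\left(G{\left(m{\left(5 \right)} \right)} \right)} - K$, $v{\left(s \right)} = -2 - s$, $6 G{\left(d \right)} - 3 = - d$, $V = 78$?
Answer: $\frac{202501}{20} \approx 10125.0$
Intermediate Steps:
$m{\left(A \right)} = \frac{3}{A} + \frac{A}{4}$ ($m{\left(A \right)} = A \frac{1}{4} + \frac{3}{A} = \frac{A}{4} + \frac{3}{A} = \frac{3}{A} + \frac{A}{4}$)
$G{\left(d \right)} = \frac{1}{2} - \frac{d}{6}$ ($G{\left(d \right)} = \frac{1}{2} + \frac{\left(-1\right) d}{6} = \frac{1}{2} - \frac{d}{6}$)
$x{\left(K,l \right)} = - \frac{263}{120} - K$ ($x{\left(K,l \right)} = \left(-2 - \left(\frac{1}{2} - \frac{\frac{3}{5} + \frac{1}{4} \cdot 5}{6}\right)\right) - K = \left(-2 - \left(\frac{1}{2} - \frac{3 \cdot \frac{1}{5} + \frac{5}{4}}{6}\right)\right) - K = \left(-2 - \left(\frac{1}{2} - \frac{\frac{3}{5} + \frac{5}{4}}{6}\right)\right) - K = \left(-2 - \left(\frac{1}{2} - \frac{37}{120}\right)\right) - K = \left(-2 - \frac{23}{120}\right) - K = - \frac{263}{120} - K$)
$V \left(x{\left(-12,11 \right)} + 120\right) = 78 \left(\left(- \frac{263}{120} - -12\right) + 120\right) = 78 \left(\left(- \frac{263}{120} + 12\right) + 120\right) = 78 \left(\frac{1177}{120} + 120\right) = 78 \cdot \frac{15577}{120} = \frac{202501}{20}$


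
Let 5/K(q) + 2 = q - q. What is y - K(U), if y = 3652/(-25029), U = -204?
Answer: 117841/50058 ≈ 2.3541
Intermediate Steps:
K(q) = -5/2 (K(q) = 5/(-2 + (q - q)) = 5/(-2 + 0) = 5/(-2) = 5*(-1/2) = -5/2)
y = -3652/25029 (y = 3652*(-1/25029) = -3652/25029 ≈ -0.14591)
y - K(U) = -3652/25029 - 1*(-5/2) = -3652/25029 + 5/2 = 117841/50058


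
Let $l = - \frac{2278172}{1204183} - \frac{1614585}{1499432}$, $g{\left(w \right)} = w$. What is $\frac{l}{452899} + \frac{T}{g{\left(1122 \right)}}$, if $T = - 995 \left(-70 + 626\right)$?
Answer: $- \frac{20563442726762591114749}{41705257280476355544} \approx -493.07$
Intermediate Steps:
$T = -553220$ ($T = \left(-995\right) 556 = -553220$)
$l = - \frac{5360219807359}{1805590524056}$ ($l = \left(-2278172\right) \frac{1}{1204183} - \frac{1614585}{1499432} = - \frac{2278172}{1204183} - \frac{1614585}{1499432} = - \frac{5360219807359}{1805590524056} \approx -2.9687$)
$\frac{l}{452899} + \frac{T}{g{\left(1122 \right)}} = - \frac{5360219807359}{1805590524056 \cdot 452899} - \frac{553220}{1122} = \left(- \frac{5360219807359}{1805590524056}\right) \frac{1}{452899} - \frac{276610}{561} = - \frac{5360219807359}{817750142754438344} - \frac{276610}{561} = - \frac{20563442726762591114749}{41705257280476355544}$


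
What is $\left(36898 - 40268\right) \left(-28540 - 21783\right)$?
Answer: $169588510$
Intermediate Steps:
$\left(36898 - 40268\right) \left(-28540 - 21783\right) = \left(-3370\right) \left(-50323\right) = 169588510$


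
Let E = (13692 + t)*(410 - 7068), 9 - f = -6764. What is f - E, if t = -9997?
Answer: 24608083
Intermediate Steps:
f = 6773 (f = 9 - 1*(-6764) = 9 + 6764 = 6773)
E = -24601310 (E = (13692 - 9997)*(410 - 7068) = 3695*(-6658) = -24601310)
f - E = 6773 - 1*(-24601310) = 6773 + 24601310 = 24608083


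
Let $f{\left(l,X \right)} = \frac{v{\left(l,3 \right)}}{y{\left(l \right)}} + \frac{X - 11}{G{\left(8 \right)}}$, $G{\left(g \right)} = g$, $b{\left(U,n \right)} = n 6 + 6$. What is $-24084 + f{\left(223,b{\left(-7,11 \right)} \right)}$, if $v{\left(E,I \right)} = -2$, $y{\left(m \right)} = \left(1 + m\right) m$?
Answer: $- \frac{601331543}{24976} \approx -24076.0$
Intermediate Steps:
$b{\left(U,n \right)} = 6 + 6 n$ ($b{\left(U,n \right)} = 6 n + 6 = 6 + 6 n$)
$y{\left(m \right)} = m \left(1 + m\right)$
$f{\left(l,X \right)} = - \frac{11}{8} + \frac{X}{8} - \frac{2}{l \left(1 + l\right)}$ ($f{\left(l,X \right)} = - \frac{2}{l \left(1 + l\right)} + \frac{X - 11}{8} = - 2 \frac{1}{l \left(1 + l\right)} + \left(X - 11\right) \frac{1}{8} = - \frac{2}{l \left(1 + l\right)} + \left(-11 + X\right) \frac{1}{8} = - \frac{2}{l \left(1 + l\right)} + \left(- \frac{11}{8} + \frac{X}{8}\right) = - \frac{11}{8} + \frac{X}{8} - \frac{2}{l \left(1 + l\right)}$)
$-24084 + f{\left(223,b{\left(-7,11 \right)} \right)} = -24084 + \frac{-16 + 223 \left(1 + 223\right) \left(-11 + \left(6 + 6 \cdot 11\right)\right)}{8 \cdot 223 \left(1 + 223\right)} = -24084 + \frac{1}{8} \cdot \frac{1}{223} \cdot \frac{1}{224} \left(-16 + 223 \cdot 224 \left(-11 + \left(6 + 66\right)\right)\right) = -24084 + \frac{1}{8} \cdot \frac{1}{223} \cdot \frac{1}{224} \left(-16 + 223 \cdot 224 \left(-11 + 72\right)\right) = -24084 + \frac{1}{8} \cdot \frac{1}{223} \cdot \frac{1}{224} \left(-16 + 223 \cdot 224 \cdot 61\right) = -24084 + \frac{1}{8} \cdot \frac{1}{223} \cdot \frac{1}{224} \left(-16 + 3047072\right) = -24084 + \frac{1}{8} \cdot \frac{1}{223} \cdot \frac{1}{224} \cdot 3047056 = -24084 + \frac{190441}{24976} = - \frac{601331543}{24976}$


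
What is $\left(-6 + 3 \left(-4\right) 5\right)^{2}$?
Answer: $4356$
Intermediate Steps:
$\left(-6 + 3 \left(-4\right) 5\right)^{2} = \left(-6 - 60\right)^{2} = \left(-66\right)^{2} = 4356$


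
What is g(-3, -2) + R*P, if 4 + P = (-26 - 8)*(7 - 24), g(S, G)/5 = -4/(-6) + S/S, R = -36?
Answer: -61967/3 ≈ -20656.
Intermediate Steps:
g(S, G) = 25/3 (g(S, G) = 5*(-4/(-6) + S/S) = 5*(-4*(-1/6) + 1) = 5*(2/3 + 1) = 5*(5/3) = 25/3)
P = 574 (P = -4 + (-26 - 8)*(7 - 24) = -4 - 34*(-17) = -4 + 578 = 574)
g(-3, -2) + R*P = 25/3 - 36*574 = 25/3 - 20664 = -61967/3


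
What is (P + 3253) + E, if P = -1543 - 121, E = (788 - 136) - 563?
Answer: 1678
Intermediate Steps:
E = 89 (E = 652 - 563 = 89)
P = -1664
(P + 3253) + E = (-1664 + 3253) + 89 = 1589 + 89 = 1678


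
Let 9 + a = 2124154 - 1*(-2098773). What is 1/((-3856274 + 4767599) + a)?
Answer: 1/5134243 ≈ 1.9477e-7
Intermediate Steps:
a = 4222918 (a = -9 + (2124154 - 1*(-2098773)) = -9 + (2124154 + 2098773) = -9 + 4222927 = 4222918)
1/((-3856274 + 4767599) + a) = 1/((-3856274 + 4767599) + 4222918) = 1/(911325 + 4222918) = 1/5134243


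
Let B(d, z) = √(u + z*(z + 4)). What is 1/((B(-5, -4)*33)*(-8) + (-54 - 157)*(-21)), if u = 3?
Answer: 1477/6474891 + 88*√3/6474891 ≈ 0.00025165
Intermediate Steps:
B(d, z) = √(3 + z*(4 + z)) (B(d, z) = √(3 + z*(z + 4)) = √(3 + z*(4 + z)))
1/((B(-5, -4)*33)*(-8) + (-54 - 157)*(-21)) = 1/((√(3 + (-4)² + 4*(-4))*33)*(-8) + (-54 - 157)*(-21)) = 1/((√(3 + 16 - 16)*33)*(-8) - 211*(-21)) = 1/((√3*33)*(-8) + 4431) = 1/((33*√3)*(-8) + 4431) = 1/(-264*√3 + 4431) = 1/(4431 - 264*√3)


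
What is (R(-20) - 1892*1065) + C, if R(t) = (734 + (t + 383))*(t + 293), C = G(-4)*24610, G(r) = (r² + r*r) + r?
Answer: -1026419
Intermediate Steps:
G(r) = r + 2*r² (G(r) = (r² + r²) + r = 2*r² + r = r + 2*r²)
C = 689080 (C = -4*(1 + 2*(-4))*24610 = -4*(1 - 8)*24610 = -4*(-7)*24610 = 28*24610 = 689080)
R(t) = (293 + t)*(1117 + t) (R(t) = (734 + (383 + t))*(293 + t) = (1117 + t)*(293 + t) = (293 + t)*(1117 + t))
(R(-20) - 1892*1065) + C = ((327281 + (-20)² + 1410*(-20)) - 1892*1065) + 689080 = ((327281 + 400 - 28200) - 2014980) + 689080 = (299481 - 2014980) + 689080 = -1715499 + 689080 = -1026419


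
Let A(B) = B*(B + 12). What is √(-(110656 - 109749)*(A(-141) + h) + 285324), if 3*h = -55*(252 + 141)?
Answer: 2*I*√2419291 ≈ 3110.8*I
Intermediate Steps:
A(B) = B*(12 + B)
h = -7205 (h = (-55*(252 + 141))/3 = (-55*393)/3 = (⅓)*(-21615) = -7205)
√(-(110656 - 109749)*(A(-141) + h) + 285324) = √(-(110656 - 109749)*(-141*(12 - 141) - 7205) + 285324) = √(-907*(-141*(-129) - 7205) + 285324) = √(-907*(18189 - 7205) + 285324) = √(-907*10984 + 285324) = √(-1*9962488 + 285324) = √(-9962488 + 285324) = √(-9677164) = 2*I*√2419291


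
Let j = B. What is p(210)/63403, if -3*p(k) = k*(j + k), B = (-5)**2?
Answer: -350/1349 ≈ -0.25945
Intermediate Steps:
B = 25
j = 25
p(k) = -k*(25 + k)/3
p(210)/63403 = -1/3*210*(25 + 210)/63403 = -1/3*210*235*(1/63403) = -16450*1/63403 = -350/1349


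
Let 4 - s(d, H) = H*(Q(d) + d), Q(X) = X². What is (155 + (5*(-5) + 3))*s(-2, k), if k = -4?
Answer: 1596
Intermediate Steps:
s(d, H) = 4 - H*(d + d²) (s(d, H) = 4 - H*(d² + d) = 4 - H*(d + d²))
(155 + (5*(-5) + 3))*s(-2, k) = (155 + (5*(-5) + 3))*(4 - 1*(-4)*(-2) - 1*(-4)*(-2)²) = (155 + (-25 + 3))*(4 - 8 - 1*(-4)*4) = (155 - 22)*(4 - 8 + 16) = 133*12 = 1596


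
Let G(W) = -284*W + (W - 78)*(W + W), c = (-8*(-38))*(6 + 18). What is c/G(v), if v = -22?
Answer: 912/1331 ≈ 0.68520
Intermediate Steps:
c = 7296 (c = 304*24 = 7296)
G(W) = -284*W + 2*W*(-78 + W) (G(W) = -284*W + (-78 + W)*(2*W) = -284*W + 2*W*(-78 + W))
c/G(v) = 7296/((2*(-22)*(-220 - 22))) = 7296/((2*(-22)*(-242))) = 7296/10648 = 7296*(1/10648) = 912/1331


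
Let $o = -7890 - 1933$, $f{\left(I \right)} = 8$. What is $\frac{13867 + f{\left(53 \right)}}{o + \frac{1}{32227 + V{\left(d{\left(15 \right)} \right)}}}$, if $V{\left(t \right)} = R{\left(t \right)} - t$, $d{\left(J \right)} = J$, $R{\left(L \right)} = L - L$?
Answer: $- \frac{5959220}{4218913} \approx -1.4125$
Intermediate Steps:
$R{\left(L \right)} = 0$
$o = -9823$ ($o = -7890 - 1933 = -9823$)
$V{\left(t \right)} = - t$ ($V{\left(t \right)} = 0 - t = - t$)
$\frac{13867 + f{\left(53 \right)}}{o + \frac{1}{32227 + V{\left(d{\left(15 \right)} \right)}}} = \frac{13867 + 8}{-9823 + \frac{1}{32227 - 15}} = \frac{13875}{-9823 + \frac{1}{32227 - 15}} = \frac{13875}{-9823 + \frac{1}{32212}} = \frac{13875}{- \frac{316418475}{32212}} = 13875 \left(- \frac{32212}{316418475}\right) = - \frac{5959220}{4218913}$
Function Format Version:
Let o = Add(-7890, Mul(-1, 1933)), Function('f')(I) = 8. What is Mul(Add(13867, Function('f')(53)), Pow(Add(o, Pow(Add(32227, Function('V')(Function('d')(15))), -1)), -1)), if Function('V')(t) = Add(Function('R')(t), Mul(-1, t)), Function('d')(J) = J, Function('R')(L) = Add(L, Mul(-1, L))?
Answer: Rational(-5959220, 4218913) ≈ -1.4125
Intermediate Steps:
Function('R')(L) = 0
o = -9823 (o = Add(-7890, -1933) = -9823)
Function('V')(t) = Mul(-1, t) (Function('V')(t) = Add(0, Mul(-1, t)) = Mul(-1, t))
Mul(Add(13867, Function('f')(53)), Pow(Add(o, Pow(Add(32227, Function('V')(Function('d')(15))), -1)), -1)) = Mul(Add(13867, 8), Pow(Add(-9823, Pow(Add(32227, Mul(-1, 15)), -1)), -1)) = Mul(13875, Pow(Add(-9823, Pow(Add(32227, -15), -1)), -1)) = Mul(13875, Pow(Add(-9823, Pow(32212, -1)), -1)) = Mul(13875, Pow(Add(-9823, Rational(1, 32212)), -1)) = Mul(13875, Pow(Rational(-316418475, 32212), -1)) = Mul(13875, Rational(-32212, 316418475)) = Rational(-5959220, 4218913)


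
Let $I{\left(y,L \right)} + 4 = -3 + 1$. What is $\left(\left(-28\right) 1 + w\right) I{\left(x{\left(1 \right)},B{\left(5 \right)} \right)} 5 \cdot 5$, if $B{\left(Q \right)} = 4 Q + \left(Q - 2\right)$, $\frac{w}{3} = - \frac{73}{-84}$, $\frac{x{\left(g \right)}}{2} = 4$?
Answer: $\frac{53325}{14} \approx 3808.9$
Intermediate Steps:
$x{\left(g \right)} = 8$ ($x{\left(g \right)} = 2 \cdot 4 = 8$)
$w = \frac{73}{28}$ ($w = 3 \left(- \frac{73}{-84}\right) = 3 \left(\left(-73\right) \left(- \frac{1}{84}\right)\right) = 3 \cdot \frac{73}{84} = \frac{73}{28} \approx 2.6071$)
$B{\left(Q \right)} = -2 + 5 Q$ ($B{\left(Q \right)} = 4 Q + \left(Q - 2\right) = 4 Q + \left(-2 + Q\right) = -2 + 5 Q$)
$I{\left(y,L \right)} = -6$ ($I{\left(y,L \right)} = -4 + \left(-3 + 1\right) = -4 - 2 = -6$)
$\left(\left(-28\right) 1 + w\right) I{\left(x{\left(1 \right)},B{\left(5 \right)} \right)} 5 \cdot 5 = \left(\left(-28\right) 1 + \frac{73}{28}\right) \left(-6\right) 5 \cdot 5 = \left(-28 + \frac{73}{28}\right) \left(\left(-30\right) 5\right) = \left(- \frac{711}{28}\right) \left(-150\right) = \frac{53325}{14}$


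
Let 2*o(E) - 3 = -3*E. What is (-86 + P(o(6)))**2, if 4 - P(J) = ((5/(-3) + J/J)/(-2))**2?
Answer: 546121/81 ≈ 6742.2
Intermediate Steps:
o(E) = 3/2 - 3*E/2 (o(E) = 3/2 + (-3*E)/2 = 3/2 - 3*E/2)
P(J) = 35/9 (P(J) = 4 - ((5/(-3) + J/J)/(-2))**2 = 4 - ((5*(-1/3) + 1)*(-1/2))**2 = 4 - ((-5/3 + 1)*(-1/2))**2 = 4 - (-2/3*(-1/2))**2 = 4 - (1/3)**2 = 4 - 1*1/9 = 4 - 1/9 = 35/9)
(-86 + P(o(6)))**2 = (-86 + 35/9)**2 = (-739/9)**2 = 546121/81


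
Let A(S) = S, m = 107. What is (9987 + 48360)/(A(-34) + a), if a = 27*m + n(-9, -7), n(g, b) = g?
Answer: 58347/2846 ≈ 20.501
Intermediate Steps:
a = 2880 (a = 27*107 - 9 = 2889 - 9 = 2880)
(9987 + 48360)/(A(-34) + a) = (9987 + 48360)/(-34 + 2880) = 58347/2846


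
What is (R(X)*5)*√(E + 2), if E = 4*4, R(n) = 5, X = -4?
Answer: 75*√2 ≈ 106.07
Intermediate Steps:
E = 16
(R(X)*5)*√(E + 2) = (5*5)*√(16 + 2) = 25*√18 = 25*(3*√2) = 75*√2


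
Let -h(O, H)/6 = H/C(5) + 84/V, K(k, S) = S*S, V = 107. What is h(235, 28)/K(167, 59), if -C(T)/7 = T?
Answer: 48/1862335 ≈ 2.5774e-5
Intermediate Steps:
K(k, S) = S²
C(T) = -7*T
h(O, H) = -504/107 + 6*H/35 (h(O, H) = -6*(H/((-7*5)) + 84/107) = -6*(H/(-35) + 84*(1/107)) = -6*(H*(-1/35) + 84/107) = -6*(-H/35 + 84/107) = -6*(84/107 - H/35) = -504/107 + 6*H/35)
h(235, 28)/K(167, 59) = (-504/107 + (6/35)*28)/(59²) = (-504/107 + 24/5)/3481 = (48/535)*(1/3481) = 48/1862335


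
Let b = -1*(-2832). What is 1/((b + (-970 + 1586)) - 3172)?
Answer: 1/276 ≈ 0.0036232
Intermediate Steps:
b = 2832
1/((b + (-970 + 1586)) - 3172) = 1/((2832 + (-970 + 1586)) - 3172) = 1/((2832 + 616) - 3172) = 1/(3448 - 3172) = 1/276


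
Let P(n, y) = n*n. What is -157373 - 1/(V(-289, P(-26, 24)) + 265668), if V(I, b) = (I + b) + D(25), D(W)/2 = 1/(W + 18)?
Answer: -1800404875934/11440367 ≈ -1.5737e+5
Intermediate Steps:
D(W) = 2/(18 + W) (D(W) = 2/(W + 18) = 2/(18 + W))
P(n, y) = n²
V(I, b) = 2/43 + I + b (V(I, b) = (I + b) + 2/(18 + 25) = (I + b) + 2/43 = 2/43 + I + b)
-157373 - 1/(V(-289, P(-26, 24)) + 265668) = -157373 - 1/((2/43 - 289 + (-26)²) + 265668) = -157373 - 1/((2/43 - 289 + 676) + 265668) = -157373 - 1/(16643/43 + 265668) = -157373 - 1/11440367/43 = -157373 - 1*43/11440367 = -157373 - 43/11440367 = -1800404875934/11440367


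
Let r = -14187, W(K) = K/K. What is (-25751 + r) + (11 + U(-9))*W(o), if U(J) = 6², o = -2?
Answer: -39891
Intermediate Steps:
U(J) = 36
W(K) = 1
(-25751 + r) + (11 + U(-9))*W(o) = (-25751 - 14187) + (11 + 36)*1 = -39938 + 47*1 = -39938 + 47 = -39891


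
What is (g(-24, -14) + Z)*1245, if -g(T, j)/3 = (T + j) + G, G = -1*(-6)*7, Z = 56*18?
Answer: 1240020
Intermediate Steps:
Z = 1008
G = 42 (G = 6*7 = 42)
g(T, j) = -126 - 3*T - 3*j (g(T, j) = -3*((T + j) + 42) = -3*(42 + T + j) = -126 - 3*T - 3*j)
(g(-24, -14) + Z)*1245 = ((-126 - 3*(-24) - 3*(-14)) + 1008)*1245 = ((-126 + 72 + 42) + 1008)*1245 = (-12 + 1008)*1245 = 996*1245 = 1240020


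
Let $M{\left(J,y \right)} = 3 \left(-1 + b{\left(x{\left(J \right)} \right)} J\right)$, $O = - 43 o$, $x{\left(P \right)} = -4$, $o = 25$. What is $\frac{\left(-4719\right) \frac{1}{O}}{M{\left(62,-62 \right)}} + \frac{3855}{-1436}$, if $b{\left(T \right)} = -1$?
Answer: $- \frac{263338703}{97253100} \approx -2.7078$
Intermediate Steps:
$O = -1075$ ($O = \left(-43\right) 25 = -1075$)
$M{\left(J,y \right)} = -3 - 3 J$ ($M{\left(J,y \right)} = 3 \left(-1 - J\right) = -3 - 3 J$)
$\frac{\left(-4719\right) \frac{1}{O}}{M{\left(62,-62 \right)}} + \frac{3855}{-1436} = \frac{\left(-4719\right) \frac{1}{-1075}}{-3 - 186} + \frac{3855}{-1436} = \frac{\left(-4719\right) \left(- \frac{1}{1075}\right)}{-3 - 186} + 3855 \left(- \frac{1}{1436}\right) = \frac{4719}{1075 \left(-189\right)} - \frac{3855}{1436} = \frac{4719}{1075} \left(- \frac{1}{189}\right) - \frac{3855}{1436} = - \frac{1573}{67725} - \frac{3855}{1436} = - \frac{263338703}{97253100}$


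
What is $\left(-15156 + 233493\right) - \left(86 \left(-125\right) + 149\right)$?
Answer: $228938$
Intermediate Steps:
$\left(-15156 + 233493\right) - \left(86 \left(-125\right) + 149\right) = 218337 - \left(-10750 + 149\right) = 218337 - -10601 = 218337 + 10601 = 228938$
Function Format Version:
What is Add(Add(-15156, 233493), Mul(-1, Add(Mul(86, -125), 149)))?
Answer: 228938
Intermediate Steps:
Add(Add(-15156, 233493), Mul(-1, Add(Mul(86, -125), 149))) = Add(218337, Mul(-1, Add(-10750, 149))) = Add(218337, Mul(-1, -10601)) = Add(218337, 10601) = 228938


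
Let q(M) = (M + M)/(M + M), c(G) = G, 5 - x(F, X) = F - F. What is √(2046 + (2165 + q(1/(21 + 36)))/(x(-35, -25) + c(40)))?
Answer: 2*√117795/15 ≈ 45.762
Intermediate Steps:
x(F, X) = 5 (x(F, X) = 5 - (F - F) = 5 - 1*0 = 5 + 0 = 5)
q(M) = 1 (q(M) = (2*M)/((2*M)) = (2*M)*(1/(2*M)) = 1)
√(2046 + (2165 + q(1/(21 + 36)))/(x(-35, -25) + c(40))) = √(2046 + (2165 + 1)/(5 + 40)) = √(2046 + 2166/45) = √(2046 + 2166*(1/45)) = √(2046 + 722/15) = √(31412/15) = 2*√117795/15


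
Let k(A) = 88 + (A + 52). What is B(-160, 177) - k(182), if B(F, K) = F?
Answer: -482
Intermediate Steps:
k(A) = 140 + A (k(A) = 88 + (52 + A) = 140 + A)
B(-160, 177) - k(182) = -160 - (140 + 182) = -160 - 1*322 = -160 - 322 = -482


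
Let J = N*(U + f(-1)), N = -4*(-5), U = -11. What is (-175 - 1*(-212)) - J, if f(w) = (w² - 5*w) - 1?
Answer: 157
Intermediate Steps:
N = 20
f(w) = -1 + w² - 5*w
J = -120 (J = 20*(-11 + (-1 + (-1)² - 5*(-1))) = 20*(-11 + (-1 + 1 + 5)) = 20*(-11 + 5) = 20*(-6) = -120)
(-175 - 1*(-212)) - J = (-175 - 1*(-212)) - 1*(-120) = (-175 + 212) + 120 = 37 + 120 = 157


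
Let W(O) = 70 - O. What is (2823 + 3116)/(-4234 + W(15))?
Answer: -5939/4179 ≈ -1.4212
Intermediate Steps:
(2823 + 3116)/(-4234 + W(15)) = (2823 + 3116)/(-4234 + (70 - 1*15)) = 5939/(-4234 + (70 - 15)) = 5939/(-4234 + 55) = 5939/(-4179) = 5939*(-1/4179) = -5939/4179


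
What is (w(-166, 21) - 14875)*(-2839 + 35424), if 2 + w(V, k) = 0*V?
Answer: -484767045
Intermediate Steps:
w(V, k) = -2 (w(V, k) = -2 + 0*V = -2 + 0 = -2)
(w(-166, 21) - 14875)*(-2839 + 35424) = (-2 - 14875)*(-2839 + 35424) = -14877*32585 = -484767045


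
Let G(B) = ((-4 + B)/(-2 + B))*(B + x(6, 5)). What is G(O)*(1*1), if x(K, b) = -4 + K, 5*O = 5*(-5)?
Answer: -27/7 ≈ -3.8571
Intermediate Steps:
O = -5 (O = (5*(-5))/5 = (⅕)*(-25) = -5)
G(B) = (-4 + B)*(2 + B)/(-2 + B) (G(B) = ((-4 + B)/(-2 + B))*(B + (-4 + 6)) = ((-4 + B)/(-2 + B))*(B + 2) = ((-4 + B)/(-2 + B))*(2 + B) = (-4 + B)*(2 + B)/(-2 + B))
G(O)*(1*1) = ((-8 + (-5)² - 2*(-5))/(-2 - 5))*(1*1) = ((-8 + 25 + 10)/(-7))*1 = -⅐*27*1 = -27/7*1 = -27/7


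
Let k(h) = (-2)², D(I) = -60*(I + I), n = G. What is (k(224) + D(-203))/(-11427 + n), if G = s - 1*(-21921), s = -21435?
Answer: -24364/10941 ≈ -2.2269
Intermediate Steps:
G = 486 (G = -21435 - 1*(-21921) = -21435 + 21921 = 486)
n = 486
D(I) = -120*I
k(h) = 4
(k(224) + D(-203))/(-11427 + n) = (4 - 120*(-203))/(-11427 + 486) = (4 + 24360)/(-10941) = 24364*(-1/10941) = -24364/10941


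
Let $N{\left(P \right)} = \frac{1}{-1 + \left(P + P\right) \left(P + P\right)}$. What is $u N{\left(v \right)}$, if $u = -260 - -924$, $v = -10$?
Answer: $\frac{664}{399} \approx 1.6642$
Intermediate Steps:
$u = 664$ ($u = -260 + 924 = 664$)
$N{\left(P \right)} = \frac{1}{-1 + 4 P^{2}}$ ($N{\left(P \right)} = \frac{1}{-1 + 2 P 2 P} = \frac{1}{-1 + 4 P^{2}}$)
$u N{\left(v \right)} = \frac{664}{-1 + 4 \left(-10\right)^{2}} = \frac{664}{-1 + 4 \cdot 100} = \frac{664}{-1 + 400} = \frac{664}{399}$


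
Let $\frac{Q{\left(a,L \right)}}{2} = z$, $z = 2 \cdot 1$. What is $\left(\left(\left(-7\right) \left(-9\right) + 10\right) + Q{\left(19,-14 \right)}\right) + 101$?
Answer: $178$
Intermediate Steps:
$z = 2$
$Q{\left(a,L \right)} = 4$ ($Q{\left(a,L \right)} = 2 \cdot 2 = 4$)
$\left(\left(\left(-7\right) \left(-9\right) + 10\right) + Q{\left(19,-14 \right)}\right) + 101 = \left(\left(\left(-7\right) \left(-9\right) + 10\right) + 4\right) + 101 = \left(\left(63 + 10\right) + 4\right) + 101 = \left(73 + 4\right) + 101 = 77 + 101 = 178$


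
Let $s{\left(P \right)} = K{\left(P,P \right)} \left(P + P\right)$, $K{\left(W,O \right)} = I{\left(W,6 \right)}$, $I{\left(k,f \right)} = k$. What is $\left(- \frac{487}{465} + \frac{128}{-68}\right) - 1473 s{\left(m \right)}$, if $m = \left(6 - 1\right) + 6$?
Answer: $- \frac{2817886889}{7905} \approx -3.5647 \cdot 10^{5}$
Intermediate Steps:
$K{\left(W,O \right)} = W$
$m = 11$ ($m = 5 + 6 = 11$)
$s{\left(P \right)} = 2 P^{2}$ ($s{\left(P \right)} = P \left(P + P\right) = P 2 P = 2 P^{2}$)
$\left(- \frac{487}{465} + \frac{128}{-68}\right) - 1473 s{\left(m \right)} = \left(- \frac{487}{465} + \frac{128}{-68}\right) - 1473 \cdot 2 \cdot 11^{2} = \left(\left(-487\right) \frac{1}{465} + 128 \left(- \frac{1}{68}\right)\right) - 1473 \cdot 2 \cdot 121 = \left(- \frac{487}{465} - \frac{32}{17}\right) - 356466 = - \frac{23159}{7905} - 356466 = - \frac{2817886889}{7905}$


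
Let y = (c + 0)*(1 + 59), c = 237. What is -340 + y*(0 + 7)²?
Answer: 696440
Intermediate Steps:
y = 14220 (y = (237 + 0)*(1 + 59) = 237*60 = 14220)
-340 + y*(0 + 7)² = -340 + 14220*(0 + 7)² = -340 + 14220*7² = -340 + 14220*49 = -340 + 696780 = 696440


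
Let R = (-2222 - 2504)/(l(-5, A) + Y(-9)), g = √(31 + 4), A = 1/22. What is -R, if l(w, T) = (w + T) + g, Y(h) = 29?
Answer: 55001188/262901 - 2287384*√35/262901 ≈ 157.74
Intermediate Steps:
A = 1/22 ≈ 0.045455
g = √35 ≈ 5.9161
l(w, T) = T + w + √35 (l(w, T) = (w + T) + √35 = (T + w) + √35 = T + w + √35)
R = -4726/(529/22 + √35) (R = (-2222 - 2504)/((1/22 - 5 + √35) + 29) = -4726/((-109/22 + √35) + 29) = -4726/(529/22 + √35) ≈ -157.74)
-R = -(-55001188/262901 + 2287384*√35/262901) = 55001188/262901 - 2287384*√35/262901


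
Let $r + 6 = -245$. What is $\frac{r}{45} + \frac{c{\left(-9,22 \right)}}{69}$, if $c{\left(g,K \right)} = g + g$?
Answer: $- \frac{6043}{1035} \approx -5.8386$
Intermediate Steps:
$r = -251$ ($r = -6 - 245 = -251$)
$c{\left(g,K \right)} = 2 g$
$\frac{r}{45} + \frac{c{\left(-9,22 \right)}}{69} = - \frac{251}{45} + \frac{2 \left(-9\right)}{69} = \left(-251\right) \frac{1}{45} - \frac{6}{23} = - \frac{251}{45} - \frac{6}{23} = - \frac{6043}{1035}$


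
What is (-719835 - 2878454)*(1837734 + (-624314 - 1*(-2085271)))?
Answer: -11869643539699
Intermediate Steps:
(-719835 - 2878454)*(1837734 + (-624314 - 1*(-2085271))) = -3598289*(1837734 + (-624314 + 2085271)) = -3598289*(1837734 + 1460957) = -3598289*3298691 = -11869643539699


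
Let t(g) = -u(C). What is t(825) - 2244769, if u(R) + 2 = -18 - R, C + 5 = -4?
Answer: -2244758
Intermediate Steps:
C = -9 (C = -5 - 4 = -9)
u(R) = -20 - R (u(R) = -2 + (-18 - R) = -20 - R)
t(g) = 11 (t(g) = -(-20 - 1*(-9)) = -(-20 + 9) = -1*(-11) = 11)
t(825) - 2244769 = 11 - 2244769 = -2244758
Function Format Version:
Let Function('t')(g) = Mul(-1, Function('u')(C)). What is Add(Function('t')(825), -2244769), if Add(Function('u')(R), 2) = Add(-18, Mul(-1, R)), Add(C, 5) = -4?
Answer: -2244758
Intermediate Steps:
C = -9 (C = Add(-5, -4) = -9)
Function('u')(R) = Add(-20, Mul(-1, R)) (Function('u')(R) = Add(-2, Add(-18, Mul(-1, R))) = Add(-20, Mul(-1, R)))
Function('t')(g) = 11 (Function('t')(g) = Mul(-1, Add(-20, Mul(-1, -9))) = Mul(-1, Add(-20, 9)) = Mul(-1, -11) = 11)
Add(Function('t')(825), -2244769) = Add(11, -2244769) = -2244758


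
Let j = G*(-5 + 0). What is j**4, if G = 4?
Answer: 160000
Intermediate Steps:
j = -20 (j = 4*(-5 + 0) = 4*(-5) = -20)
j**4 = (-20)**4 = 160000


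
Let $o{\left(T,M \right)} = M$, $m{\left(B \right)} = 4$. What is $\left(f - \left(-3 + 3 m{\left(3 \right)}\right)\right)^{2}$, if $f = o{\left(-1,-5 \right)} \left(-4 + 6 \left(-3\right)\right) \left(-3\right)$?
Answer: $114921$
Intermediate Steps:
$f = -330$ ($f = - 5 \left(-4 + 6 \left(-3\right)\right) \left(-3\right) = - 5 \left(-4 - 18\right) \left(-3\right) = \left(-5\right) \left(-22\right) \left(-3\right) = 110 \left(-3\right) = -330$)
$\left(f - \left(-3 + 3 m{\left(3 \right)}\right)\right)^{2} = \left(-330 + \left(\left(-3\right) 4 + 3\right)\right)^{2} = \left(-330 + \left(-12 + 3\right)\right)^{2} = \left(-330 - 9\right)^{2} = \left(-339\right)^{2} = 114921$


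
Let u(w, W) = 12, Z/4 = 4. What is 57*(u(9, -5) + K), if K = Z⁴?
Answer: 3736236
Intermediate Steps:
Z = 16 (Z = 4*4 = 16)
K = 65536 (K = 16⁴ = 65536)
57*(u(9, -5) + K) = 57*(12 + 65536) = 57*65548 = 3736236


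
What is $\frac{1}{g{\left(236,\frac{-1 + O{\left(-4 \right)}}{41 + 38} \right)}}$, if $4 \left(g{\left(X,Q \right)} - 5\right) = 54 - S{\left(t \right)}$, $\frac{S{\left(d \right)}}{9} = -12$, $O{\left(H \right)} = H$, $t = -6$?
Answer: $\frac{2}{91} \approx 0.021978$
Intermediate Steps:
$S{\left(d \right)} = -108$ ($S{\left(d \right)} = 9 \left(-12\right) = -108$)
$g{\left(X,Q \right)} = \frac{91}{2}$ ($g{\left(X,Q \right)} = 5 + \frac{54 - -108}{4} = 5 + \frac{54 + 108}{4} = 5 + \frac{1}{4} \cdot 162 = 5 + \frac{81}{2} = \frac{91}{2}$)
$\frac{1}{g{\left(236,\frac{-1 + O{\left(-4 \right)}}{41 + 38} \right)}} = \frac{1}{\frac{91}{2}} = \frac{2}{91}$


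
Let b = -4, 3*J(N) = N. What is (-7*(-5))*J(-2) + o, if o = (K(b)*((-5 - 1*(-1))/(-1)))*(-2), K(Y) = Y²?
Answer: -454/3 ≈ -151.33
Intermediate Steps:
J(N) = N/3
o = -128 (o = ((-4)²*((-5 - 1*(-1))/(-1)))*(-2) = (16*((-5 + 1)*(-1)))*(-2) = (16*(-4*(-1)))*(-2) = (16*4)*(-2) = 64*(-2) = -128)
(-7*(-5))*J(-2) + o = (-7*(-5))*((⅓)*(-2)) - 128 = 35*(-⅔) - 128 = -70/3 - 128 = -454/3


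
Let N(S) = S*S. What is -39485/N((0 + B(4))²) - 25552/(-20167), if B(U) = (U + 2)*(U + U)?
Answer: 134844351637/107054825472 ≈ 1.2596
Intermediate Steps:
B(U) = 2*U*(2 + U) (B(U) = (2 + U)*(2*U) = 2*U*(2 + U))
N(S) = S²
-39485/N((0 + B(4))²) - 25552/(-20167) = -39485/(0 + 2*4*(2 + 4))⁴ - 25552/(-20167) = -39485/(0 + 2*4*6)⁴ - 25552*(-1/20167) = -39485/(0 + 48)⁴ + 25552/20167 = -39485/((48²)²) + 25552/20167 = -39485/(2304²) + 25552/20167 = -39485/5308416 + 25552/20167 = 134844351637/107054825472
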